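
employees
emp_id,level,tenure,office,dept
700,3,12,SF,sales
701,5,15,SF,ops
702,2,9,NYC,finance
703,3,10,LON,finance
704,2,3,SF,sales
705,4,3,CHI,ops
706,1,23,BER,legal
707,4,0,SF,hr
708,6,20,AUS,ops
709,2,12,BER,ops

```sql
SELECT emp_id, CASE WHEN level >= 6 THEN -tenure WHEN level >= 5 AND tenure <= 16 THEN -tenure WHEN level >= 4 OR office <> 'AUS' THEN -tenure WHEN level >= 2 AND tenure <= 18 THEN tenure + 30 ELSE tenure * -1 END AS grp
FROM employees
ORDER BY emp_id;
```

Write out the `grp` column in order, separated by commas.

-12, -15, -9, -10, -3, -3, -23, 0, -20, -12

emp_id=700: level >= 4 OR office <> 'AUS' → -12
emp_id=701: level >= 5 AND tenure <= 16 → -15
emp_id=702: level >= 4 OR office <> 'AUS' → -9
emp_id=703: level >= 4 OR office <> 'AUS' → -10
emp_id=704: level >= 4 OR office <> 'AUS' → -3
emp_id=705: level >= 4 OR office <> 'AUS' → -3
emp_id=706: level >= 4 OR office <> 'AUS' → -23
emp_id=707: level >= 4 OR office <> 'AUS' → 0
emp_id=708: level >= 6 → -20
emp_id=709: level >= 4 OR office <> 'AUS' → -12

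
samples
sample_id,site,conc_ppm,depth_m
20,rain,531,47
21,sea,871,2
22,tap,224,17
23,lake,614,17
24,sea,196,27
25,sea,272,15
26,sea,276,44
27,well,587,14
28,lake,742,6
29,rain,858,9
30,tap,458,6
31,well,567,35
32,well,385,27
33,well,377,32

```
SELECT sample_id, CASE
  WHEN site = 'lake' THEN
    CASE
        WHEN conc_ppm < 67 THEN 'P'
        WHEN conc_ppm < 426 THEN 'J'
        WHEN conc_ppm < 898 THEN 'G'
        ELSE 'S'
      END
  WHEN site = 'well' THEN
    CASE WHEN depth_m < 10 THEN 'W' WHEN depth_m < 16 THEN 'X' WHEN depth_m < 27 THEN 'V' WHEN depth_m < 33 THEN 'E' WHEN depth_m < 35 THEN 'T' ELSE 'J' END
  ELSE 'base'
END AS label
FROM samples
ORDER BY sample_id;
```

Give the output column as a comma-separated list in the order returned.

base, base, base, G, base, base, base, X, G, base, base, J, E, E

sample_id=20: site='rain' → outer ELSE → base
sample_id=21: site='sea' → outer ELSE → base
sample_id=22: site='tap' → outer ELSE → base
sample_id=23: site='lake' → inner[conc_ppm < 898] → G
sample_id=24: site='sea' → outer ELSE → base
sample_id=25: site='sea' → outer ELSE → base
sample_id=26: site='sea' → outer ELSE → base
sample_id=27: site='well' → inner[depth_m < 16] → X
sample_id=28: site='lake' → inner[conc_ppm < 898] → G
sample_id=29: site='rain' → outer ELSE → base
sample_id=30: site='tap' → outer ELSE → base
sample_id=31: site='well' → inner[ELSE] → J
sample_id=32: site='well' → inner[depth_m < 33] → E
sample_id=33: site='well' → inner[depth_m < 33] → E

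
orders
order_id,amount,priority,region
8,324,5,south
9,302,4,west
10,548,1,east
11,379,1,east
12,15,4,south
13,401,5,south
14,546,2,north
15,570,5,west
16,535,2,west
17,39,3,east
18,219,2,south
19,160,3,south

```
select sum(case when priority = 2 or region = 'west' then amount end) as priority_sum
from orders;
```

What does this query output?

2172

order_id=8: ✗
order_id=9: ✓ → 302
order_id=10: ✗
order_id=11: ✗
order_id=12: ✗
order_id=13: ✗
order_id=14: ✓ → 546
order_id=15: ✓ → 570
order_id=16: ✓ → 535
order_id=17: ✗
order_id=18: ✓ → 219
order_id=19: ✗
priority_sum = 302 + 546 + 570 + 535 + 219 = 2172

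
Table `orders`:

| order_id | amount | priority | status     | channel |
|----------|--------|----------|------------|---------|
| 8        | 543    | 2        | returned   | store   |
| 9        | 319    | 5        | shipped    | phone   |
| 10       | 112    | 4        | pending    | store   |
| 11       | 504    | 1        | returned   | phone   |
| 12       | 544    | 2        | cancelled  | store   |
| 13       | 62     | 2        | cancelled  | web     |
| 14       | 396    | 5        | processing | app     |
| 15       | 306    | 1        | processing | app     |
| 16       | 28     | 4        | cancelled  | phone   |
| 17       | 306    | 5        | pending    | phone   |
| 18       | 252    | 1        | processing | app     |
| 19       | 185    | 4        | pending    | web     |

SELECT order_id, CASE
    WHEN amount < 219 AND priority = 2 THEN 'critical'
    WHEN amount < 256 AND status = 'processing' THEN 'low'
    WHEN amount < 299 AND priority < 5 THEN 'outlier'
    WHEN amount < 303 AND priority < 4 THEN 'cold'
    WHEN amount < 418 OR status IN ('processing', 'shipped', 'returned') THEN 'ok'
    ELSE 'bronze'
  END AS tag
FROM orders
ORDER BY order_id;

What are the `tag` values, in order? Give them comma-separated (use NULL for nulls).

ok, ok, outlier, ok, bronze, critical, ok, ok, outlier, ok, low, outlier

order_id=8: amount < 418 OR status IN ('processing', 'shipped', 'returned') → ok
order_id=9: amount < 418 OR status IN ('processing', 'shipped', 'returned') → ok
order_id=10: amount < 299 AND priority < 5 → outlier
order_id=11: amount < 418 OR status IN ('processing', 'shipped', 'returned') → ok
order_id=12: ELSE → bronze
order_id=13: amount < 219 AND priority = 2 → critical
order_id=14: amount < 418 OR status IN ('processing', 'shipped', 'returned') → ok
order_id=15: amount < 418 OR status IN ('processing', 'shipped', 'returned') → ok
order_id=16: amount < 299 AND priority < 5 → outlier
order_id=17: amount < 418 OR status IN ('processing', 'shipped', 'returned') → ok
order_id=18: amount < 256 AND status = 'processing' → low
order_id=19: amount < 299 AND priority < 5 → outlier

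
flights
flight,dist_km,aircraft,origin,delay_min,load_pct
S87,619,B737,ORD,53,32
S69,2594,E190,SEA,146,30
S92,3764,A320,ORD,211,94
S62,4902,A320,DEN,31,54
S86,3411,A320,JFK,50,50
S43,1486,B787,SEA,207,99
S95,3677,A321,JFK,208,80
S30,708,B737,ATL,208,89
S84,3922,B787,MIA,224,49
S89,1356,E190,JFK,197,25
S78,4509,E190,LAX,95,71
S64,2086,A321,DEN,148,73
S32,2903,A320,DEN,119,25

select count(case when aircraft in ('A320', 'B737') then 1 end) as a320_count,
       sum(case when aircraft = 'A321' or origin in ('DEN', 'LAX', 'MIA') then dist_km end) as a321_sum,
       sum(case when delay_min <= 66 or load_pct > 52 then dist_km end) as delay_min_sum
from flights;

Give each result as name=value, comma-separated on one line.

[a320_count: aircraft in ('A320', 'B737')]
flight=S87: ✓ → 1
flight=S69: ✗
flight=S92: ✓ → 1
flight=S62: ✓ → 1
flight=S86: ✓ → 1
flight=S43: ✗
flight=S95: ✗
flight=S30: ✓ → 1
flight=S84: ✗
flight=S89: ✗
flight=S78: ✗
flight=S64: ✗
flight=S32: ✓ → 1
a320_count = COUNT(1, 1, 1, 1, 1, 1) = 6
—
[a321_sum: aircraft = 'A321' or origin in ('DEN', 'LAX', 'MIA')]
flight=S87: ✗
flight=S69: ✗
flight=S92: ✗
flight=S62: ✓ → 4902
flight=S86: ✗
flight=S43: ✗
flight=S95: ✓ → 3677
flight=S30: ✗
flight=S84: ✓ → 3922
flight=S89: ✗
flight=S78: ✓ → 4509
flight=S64: ✓ → 2086
flight=S32: ✓ → 2903
a321_sum = 4902 + 3677 + 3922 + 4509 + 2086 + 2903 = 21999
—
[delay_min_sum: delay_min <= 66 or load_pct > 52]
flight=S87: ✓ → 619
flight=S69: ✗
flight=S92: ✓ → 3764
flight=S62: ✓ → 4902
flight=S86: ✓ → 3411
flight=S43: ✓ → 1486
flight=S95: ✓ → 3677
flight=S30: ✓ → 708
flight=S84: ✗
flight=S89: ✗
flight=S78: ✓ → 4509
flight=S64: ✓ → 2086
flight=S32: ✗
delay_min_sum = 619 + 3764 + 4902 + 3411 + 1486 + 3677 + 708 + 4509 + 2086 = 25162

a320_count=6, a321_sum=21999, delay_min_sum=25162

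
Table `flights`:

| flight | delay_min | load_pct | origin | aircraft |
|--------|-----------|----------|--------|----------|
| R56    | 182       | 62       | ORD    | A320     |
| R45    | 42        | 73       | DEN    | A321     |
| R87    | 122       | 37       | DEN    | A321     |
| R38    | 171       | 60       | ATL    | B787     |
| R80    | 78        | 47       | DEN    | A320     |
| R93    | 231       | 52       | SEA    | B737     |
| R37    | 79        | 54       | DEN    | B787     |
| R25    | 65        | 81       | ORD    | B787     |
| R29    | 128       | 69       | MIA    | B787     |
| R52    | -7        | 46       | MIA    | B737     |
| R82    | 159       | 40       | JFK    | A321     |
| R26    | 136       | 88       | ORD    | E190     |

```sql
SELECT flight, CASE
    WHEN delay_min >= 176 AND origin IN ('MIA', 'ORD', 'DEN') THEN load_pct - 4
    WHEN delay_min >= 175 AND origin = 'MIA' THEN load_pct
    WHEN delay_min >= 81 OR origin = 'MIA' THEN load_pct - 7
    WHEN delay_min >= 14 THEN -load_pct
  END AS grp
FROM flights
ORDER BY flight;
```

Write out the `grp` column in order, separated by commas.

flight=R25: delay_min >= 14 → -81
flight=R26: delay_min >= 81 OR origin = 'MIA' → 81
flight=R29: delay_min >= 81 OR origin = 'MIA' → 62
flight=R37: delay_min >= 14 → -54
flight=R38: delay_min >= 81 OR origin = 'MIA' → 53
flight=R45: delay_min >= 14 → -73
flight=R52: delay_min >= 81 OR origin = 'MIA' → 39
flight=R56: delay_min >= 176 AND origin IN ('MIA', 'ORD', 'DEN') → 58
flight=R80: delay_min >= 14 → -47
flight=R82: delay_min >= 81 OR origin = 'MIA' → 33
flight=R87: delay_min >= 81 OR origin = 'MIA' → 30
flight=R93: delay_min >= 81 OR origin = 'MIA' → 45

-81, 81, 62, -54, 53, -73, 39, 58, -47, 33, 30, 45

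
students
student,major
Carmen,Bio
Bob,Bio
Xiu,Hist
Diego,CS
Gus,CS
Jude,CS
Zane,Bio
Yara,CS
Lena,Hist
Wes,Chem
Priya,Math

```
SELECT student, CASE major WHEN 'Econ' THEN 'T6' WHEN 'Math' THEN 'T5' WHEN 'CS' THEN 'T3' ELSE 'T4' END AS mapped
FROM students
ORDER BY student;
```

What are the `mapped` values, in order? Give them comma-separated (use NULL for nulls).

student=Bob: ELSE → T4
student=Carmen: ELSE → T4
student=Diego: major='CS' → T3
student=Gus: major='CS' → T3
student=Jude: major='CS' → T3
student=Lena: ELSE → T4
student=Priya: major='Math' → T5
student=Wes: ELSE → T4
student=Xiu: ELSE → T4
student=Yara: major='CS' → T3
student=Zane: ELSE → T4

T4, T4, T3, T3, T3, T4, T5, T4, T4, T3, T4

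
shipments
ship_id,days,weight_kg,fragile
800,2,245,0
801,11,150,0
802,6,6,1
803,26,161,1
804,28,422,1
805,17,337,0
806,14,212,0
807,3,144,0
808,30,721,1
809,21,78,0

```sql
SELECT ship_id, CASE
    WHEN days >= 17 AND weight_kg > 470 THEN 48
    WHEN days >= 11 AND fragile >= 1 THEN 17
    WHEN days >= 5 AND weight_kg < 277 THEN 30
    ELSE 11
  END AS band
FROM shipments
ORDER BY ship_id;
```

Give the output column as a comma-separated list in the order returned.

ship_id=800: ELSE → 11
ship_id=801: days >= 5 AND weight_kg < 277 → 30
ship_id=802: days >= 5 AND weight_kg < 277 → 30
ship_id=803: days >= 11 AND fragile >= 1 → 17
ship_id=804: days >= 11 AND fragile >= 1 → 17
ship_id=805: ELSE → 11
ship_id=806: days >= 5 AND weight_kg < 277 → 30
ship_id=807: ELSE → 11
ship_id=808: days >= 17 AND weight_kg > 470 → 48
ship_id=809: days >= 5 AND weight_kg < 277 → 30

11, 30, 30, 17, 17, 11, 30, 11, 48, 30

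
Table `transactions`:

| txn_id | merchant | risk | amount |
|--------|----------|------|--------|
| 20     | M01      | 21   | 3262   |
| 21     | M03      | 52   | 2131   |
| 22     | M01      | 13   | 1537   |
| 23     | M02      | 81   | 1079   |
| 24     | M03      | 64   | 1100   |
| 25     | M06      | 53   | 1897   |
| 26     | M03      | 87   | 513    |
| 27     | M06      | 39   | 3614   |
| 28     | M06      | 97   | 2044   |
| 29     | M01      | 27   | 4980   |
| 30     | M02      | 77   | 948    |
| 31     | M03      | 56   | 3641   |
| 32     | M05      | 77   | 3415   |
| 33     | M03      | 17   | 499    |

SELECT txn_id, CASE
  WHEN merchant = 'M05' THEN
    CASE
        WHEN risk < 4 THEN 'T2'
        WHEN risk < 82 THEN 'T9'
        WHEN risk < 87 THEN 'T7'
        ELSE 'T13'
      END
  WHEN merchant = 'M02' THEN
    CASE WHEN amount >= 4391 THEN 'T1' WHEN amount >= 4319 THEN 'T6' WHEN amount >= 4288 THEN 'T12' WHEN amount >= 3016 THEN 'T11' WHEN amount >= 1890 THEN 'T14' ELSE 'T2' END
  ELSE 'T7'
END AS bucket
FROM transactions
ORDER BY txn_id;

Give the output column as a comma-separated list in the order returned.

txn_id=20: merchant='M01' → outer ELSE → T7
txn_id=21: merchant='M03' → outer ELSE → T7
txn_id=22: merchant='M01' → outer ELSE → T7
txn_id=23: merchant='M02' → inner[ELSE] → T2
txn_id=24: merchant='M03' → outer ELSE → T7
txn_id=25: merchant='M06' → outer ELSE → T7
txn_id=26: merchant='M03' → outer ELSE → T7
txn_id=27: merchant='M06' → outer ELSE → T7
txn_id=28: merchant='M06' → outer ELSE → T7
txn_id=29: merchant='M01' → outer ELSE → T7
txn_id=30: merchant='M02' → inner[ELSE] → T2
txn_id=31: merchant='M03' → outer ELSE → T7
txn_id=32: merchant='M05' → inner[risk < 82] → T9
txn_id=33: merchant='M03' → outer ELSE → T7

T7, T7, T7, T2, T7, T7, T7, T7, T7, T7, T2, T7, T9, T7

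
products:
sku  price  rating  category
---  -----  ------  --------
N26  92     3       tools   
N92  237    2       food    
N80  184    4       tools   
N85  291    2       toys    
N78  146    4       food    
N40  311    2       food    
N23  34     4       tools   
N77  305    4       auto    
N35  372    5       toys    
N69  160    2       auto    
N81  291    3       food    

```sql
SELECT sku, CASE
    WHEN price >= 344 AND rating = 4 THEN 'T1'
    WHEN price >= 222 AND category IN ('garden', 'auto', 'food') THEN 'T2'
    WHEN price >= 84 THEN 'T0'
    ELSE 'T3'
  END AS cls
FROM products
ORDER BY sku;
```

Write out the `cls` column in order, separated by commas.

T3, T0, T0, T2, T0, T2, T0, T0, T2, T0, T2

sku=N23: ELSE → T3
sku=N26: price >= 84 → T0
sku=N35: price >= 84 → T0
sku=N40: price >= 222 AND category IN ('garden', 'auto', 'food') → T2
sku=N69: price >= 84 → T0
sku=N77: price >= 222 AND category IN ('garden', 'auto', 'food') → T2
sku=N78: price >= 84 → T0
sku=N80: price >= 84 → T0
sku=N81: price >= 222 AND category IN ('garden', 'auto', 'food') → T2
sku=N85: price >= 84 → T0
sku=N92: price >= 222 AND category IN ('garden', 'auto', 'food') → T2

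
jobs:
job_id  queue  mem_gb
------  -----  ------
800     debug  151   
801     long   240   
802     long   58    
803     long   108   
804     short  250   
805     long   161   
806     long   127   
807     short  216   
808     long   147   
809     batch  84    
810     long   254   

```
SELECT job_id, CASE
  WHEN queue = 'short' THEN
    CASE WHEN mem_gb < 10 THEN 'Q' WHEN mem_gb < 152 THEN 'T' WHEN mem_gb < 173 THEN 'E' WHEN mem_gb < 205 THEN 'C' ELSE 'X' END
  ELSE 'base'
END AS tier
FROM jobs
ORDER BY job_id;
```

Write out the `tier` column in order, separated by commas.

job_id=800: queue='debug' → outer ELSE → base
job_id=801: queue='long' → outer ELSE → base
job_id=802: queue='long' → outer ELSE → base
job_id=803: queue='long' → outer ELSE → base
job_id=804: queue='short' → inner[ELSE] → X
job_id=805: queue='long' → outer ELSE → base
job_id=806: queue='long' → outer ELSE → base
job_id=807: queue='short' → inner[ELSE] → X
job_id=808: queue='long' → outer ELSE → base
job_id=809: queue='batch' → outer ELSE → base
job_id=810: queue='long' → outer ELSE → base

base, base, base, base, X, base, base, X, base, base, base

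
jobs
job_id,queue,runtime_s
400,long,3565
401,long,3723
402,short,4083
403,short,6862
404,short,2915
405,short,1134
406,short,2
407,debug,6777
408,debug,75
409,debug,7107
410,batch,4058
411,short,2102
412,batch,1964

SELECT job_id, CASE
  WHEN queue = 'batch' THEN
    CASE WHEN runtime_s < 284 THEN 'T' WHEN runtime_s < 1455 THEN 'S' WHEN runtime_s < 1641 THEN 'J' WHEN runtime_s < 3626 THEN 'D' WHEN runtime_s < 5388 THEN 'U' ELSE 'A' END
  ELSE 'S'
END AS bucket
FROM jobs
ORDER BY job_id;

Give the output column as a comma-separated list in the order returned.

S, S, S, S, S, S, S, S, S, S, U, S, D

job_id=400: queue='long' → outer ELSE → S
job_id=401: queue='long' → outer ELSE → S
job_id=402: queue='short' → outer ELSE → S
job_id=403: queue='short' → outer ELSE → S
job_id=404: queue='short' → outer ELSE → S
job_id=405: queue='short' → outer ELSE → S
job_id=406: queue='short' → outer ELSE → S
job_id=407: queue='debug' → outer ELSE → S
job_id=408: queue='debug' → outer ELSE → S
job_id=409: queue='debug' → outer ELSE → S
job_id=410: queue='batch' → inner[runtime_s < 5388] → U
job_id=411: queue='short' → outer ELSE → S
job_id=412: queue='batch' → inner[runtime_s < 3626] → D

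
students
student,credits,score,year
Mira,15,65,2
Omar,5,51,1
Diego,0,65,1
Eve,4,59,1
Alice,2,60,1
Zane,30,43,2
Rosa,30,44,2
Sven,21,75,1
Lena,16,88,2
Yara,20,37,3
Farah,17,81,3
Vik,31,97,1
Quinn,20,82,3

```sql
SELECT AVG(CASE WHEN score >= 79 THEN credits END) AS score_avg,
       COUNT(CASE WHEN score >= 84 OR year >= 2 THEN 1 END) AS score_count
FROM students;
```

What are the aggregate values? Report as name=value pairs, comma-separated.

[score_avg: score >= 79]
student=Mira: ✗
student=Omar: ✗
student=Diego: ✗
student=Eve: ✗
student=Alice: ✗
student=Zane: ✗
student=Rosa: ✗
student=Sven: ✗
student=Lena: ✓ → 16
student=Yara: ✗
student=Farah: ✓ → 17
student=Vik: ✓ → 31
student=Quinn: ✓ → 20
score_avg = (16 + 17 + 31 + 20) / 4 = 21
—
[score_count: score >= 84 OR year >= 2]
student=Mira: ✓ → 1
student=Omar: ✗
student=Diego: ✗
student=Eve: ✗
student=Alice: ✗
student=Zane: ✓ → 1
student=Rosa: ✓ → 1
student=Sven: ✗
student=Lena: ✓ → 1
student=Yara: ✓ → 1
student=Farah: ✓ → 1
student=Vik: ✓ → 1
student=Quinn: ✓ → 1
score_count = COUNT(1, 1, 1, 1, 1, 1, 1, 1) = 8

score_avg=21, score_count=8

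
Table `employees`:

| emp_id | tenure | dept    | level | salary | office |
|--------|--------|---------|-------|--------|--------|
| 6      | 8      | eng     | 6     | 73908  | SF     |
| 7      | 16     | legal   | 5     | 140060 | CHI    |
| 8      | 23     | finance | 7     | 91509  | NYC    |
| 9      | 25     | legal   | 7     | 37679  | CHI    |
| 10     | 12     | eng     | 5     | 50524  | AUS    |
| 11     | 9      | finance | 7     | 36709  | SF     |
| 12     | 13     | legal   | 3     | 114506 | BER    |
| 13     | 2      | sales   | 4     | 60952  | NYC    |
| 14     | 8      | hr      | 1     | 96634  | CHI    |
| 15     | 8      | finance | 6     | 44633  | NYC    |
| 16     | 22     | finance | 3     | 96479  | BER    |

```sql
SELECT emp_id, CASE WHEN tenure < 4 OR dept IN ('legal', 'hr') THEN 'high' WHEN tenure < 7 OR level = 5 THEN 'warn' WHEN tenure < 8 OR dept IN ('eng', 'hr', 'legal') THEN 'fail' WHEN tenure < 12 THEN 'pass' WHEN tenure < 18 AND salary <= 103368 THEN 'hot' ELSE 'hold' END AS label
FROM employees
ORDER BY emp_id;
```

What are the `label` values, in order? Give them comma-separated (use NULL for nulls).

emp_id=6: tenure < 8 OR dept IN ('eng', 'hr', 'legal') → fail
emp_id=7: tenure < 4 OR dept IN ('legal', 'hr') → high
emp_id=8: ELSE → hold
emp_id=9: tenure < 4 OR dept IN ('legal', 'hr') → high
emp_id=10: tenure < 7 OR level = 5 → warn
emp_id=11: tenure < 12 → pass
emp_id=12: tenure < 4 OR dept IN ('legal', 'hr') → high
emp_id=13: tenure < 4 OR dept IN ('legal', 'hr') → high
emp_id=14: tenure < 4 OR dept IN ('legal', 'hr') → high
emp_id=15: tenure < 12 → pass
emp_id=16: ELSE → hold

fail, high, hold, high, warn, pass, high, high, high, pass, hold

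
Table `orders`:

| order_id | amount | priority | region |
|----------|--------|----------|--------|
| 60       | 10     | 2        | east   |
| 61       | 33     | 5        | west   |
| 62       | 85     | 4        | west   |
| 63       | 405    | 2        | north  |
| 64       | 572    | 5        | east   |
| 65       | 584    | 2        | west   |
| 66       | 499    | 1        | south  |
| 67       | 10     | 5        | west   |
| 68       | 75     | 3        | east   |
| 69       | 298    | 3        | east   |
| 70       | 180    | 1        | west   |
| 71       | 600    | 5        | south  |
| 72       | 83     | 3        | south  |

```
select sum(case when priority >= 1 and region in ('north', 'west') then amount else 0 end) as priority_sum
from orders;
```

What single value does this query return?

1297

order_id=60: ✗
order_id=61: ✓ → 33
order_id=62: ✓ → 85
order_id=63: ✓ → 405
order_id=64: ✗
order_id=65: ✓ → 584
order_id=66: ✗
order_id=67: ✓ → 10
order_id=68: ✗
order_id=69: ✗
order_id=70: ✓ → 180
order_id=71: ✗
order_id=72: ✗
priority_sum = 33 + 85 + 405 + 584 + 10 + 180 = 1297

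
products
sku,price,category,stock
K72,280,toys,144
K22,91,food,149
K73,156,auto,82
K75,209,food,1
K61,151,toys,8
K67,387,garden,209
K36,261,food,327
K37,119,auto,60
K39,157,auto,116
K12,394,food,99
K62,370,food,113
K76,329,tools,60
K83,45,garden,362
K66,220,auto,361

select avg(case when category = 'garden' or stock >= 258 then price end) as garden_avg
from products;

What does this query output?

228.25

sku=K72: ✗
sku=K22: ✗
sku=K73: ✗
sku=K75: ✗
sku=K61: ✗
sku=K67: ✓ → 387
sku=K36: ✓ → 261
sku=K37: ✗
sku=K39: ✗
sku=K12: ✗
sku=K62: ✗
sku=K76: ✗
sku=K83: ✓ → 45
sku=K66: ✓ → 220
garden_avg = (387 + 261 + 45 + 220) / 4 = 228.25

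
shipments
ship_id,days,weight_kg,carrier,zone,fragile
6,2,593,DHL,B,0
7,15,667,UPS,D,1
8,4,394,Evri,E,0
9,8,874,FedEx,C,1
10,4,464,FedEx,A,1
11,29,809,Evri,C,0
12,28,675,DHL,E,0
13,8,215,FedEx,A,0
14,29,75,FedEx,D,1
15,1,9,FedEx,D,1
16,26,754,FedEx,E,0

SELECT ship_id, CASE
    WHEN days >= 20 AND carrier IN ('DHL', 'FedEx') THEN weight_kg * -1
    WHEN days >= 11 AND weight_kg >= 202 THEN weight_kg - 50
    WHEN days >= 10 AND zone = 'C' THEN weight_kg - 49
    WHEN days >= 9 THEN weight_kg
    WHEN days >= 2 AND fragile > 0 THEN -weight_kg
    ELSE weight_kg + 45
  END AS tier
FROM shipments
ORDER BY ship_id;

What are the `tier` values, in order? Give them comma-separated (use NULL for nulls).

638, 617, 439, -874, -464, 759, -675, 260, -75, 54, -754

ship_id=6: ELSE → 638
ship_id=7: days >= 11 AND weight_kg >= 202 → 617
ship_id=8: ELSE → 439
ship_id=9: days >= 2 AND fragile > 0 → -874
ship_id=10: days >= 2 AND fragile > 0 → -464
ship_id=11: days >= 11 AND weight_kg >= 202 → 759
ship_id=12: days >= 20 AND carrier IN ('DHL', 'FedEx') → -675
ship_id=13: ELSE → 260
ship_id=14: days >= 20 AND carrier IN ('DHL', 'FedEx') → -75
ship_id=15: ELSE → 54
ship_id=16: days >= 20 AND carrier IN ('DHL', 'FedEx') → -754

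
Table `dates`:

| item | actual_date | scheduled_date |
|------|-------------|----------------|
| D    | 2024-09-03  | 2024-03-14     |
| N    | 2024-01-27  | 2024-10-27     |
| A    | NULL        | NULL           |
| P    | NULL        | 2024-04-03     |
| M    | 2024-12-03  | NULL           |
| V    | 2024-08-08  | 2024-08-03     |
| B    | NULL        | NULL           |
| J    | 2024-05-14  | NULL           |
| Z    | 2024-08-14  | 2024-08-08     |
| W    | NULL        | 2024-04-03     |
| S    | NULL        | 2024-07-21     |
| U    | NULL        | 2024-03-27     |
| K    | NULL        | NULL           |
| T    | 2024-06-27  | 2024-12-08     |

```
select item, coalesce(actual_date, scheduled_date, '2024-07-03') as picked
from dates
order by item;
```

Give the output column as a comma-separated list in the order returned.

item=A: actual_date=NULL, scheduled_date=NULL, → literal 2024-07-03 → 2024-07-03
item=B: actual_date=NULL, scheduled_date=NULL, → literal 2024-07-03 → 2024-07-03
item=D: actual_date=2024-09-03 → 2024-09-03
item=J: actual_date=2024-05-14 → 2024-05-14
item=K: actual_date=NULL, scheduled_date=NULL, → literal 2024-07-03 → 2024-07-03
item=M: actual_date=2024-12-03 → 2024-12-03
item=N: actual_date=2024-01-27 → 2024-01-27
item=P: actual_date=NULL, scheduled_date=2024-04-03 → 2024-04-03
item=S: actual_date=NULL, scheduled_date=2024-07-21 → 2024-07-21
item=T: actual_date=2024-06-27 → 2024-06-27
item=U: actual_date=NULL, scheduled_date=2024-03-27 → 2024-03-27
item=V: actual_date=2024-08-08 → 2024-08-08
item=W: actual_date=NULL, scheduled_date=2024-04-03 → 2024-04-03
item=Z: actual_date=2024-08-14 → 2024-08-14

2024-07-03, 2024-07-03, 2024-09-03, 2024-05-14, 2024-07-03, 2024-12-03, 2024-01-27, 2024-04-03, 2024-07-21, 2024-06-27, 2024-03-27, 2024-08-08, 2024-04-03, 2024-08-14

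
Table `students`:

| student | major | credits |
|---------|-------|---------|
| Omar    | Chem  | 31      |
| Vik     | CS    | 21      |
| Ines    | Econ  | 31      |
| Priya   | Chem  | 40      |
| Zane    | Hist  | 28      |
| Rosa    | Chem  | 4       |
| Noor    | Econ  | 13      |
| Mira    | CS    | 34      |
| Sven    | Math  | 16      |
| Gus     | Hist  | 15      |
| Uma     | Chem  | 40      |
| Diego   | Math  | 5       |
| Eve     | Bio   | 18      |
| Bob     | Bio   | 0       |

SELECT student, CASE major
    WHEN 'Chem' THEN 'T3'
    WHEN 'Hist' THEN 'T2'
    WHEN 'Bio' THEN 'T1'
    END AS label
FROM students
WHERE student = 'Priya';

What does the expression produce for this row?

T3

student = Priya: major=Chem, credits=40.
major='Chem' → true → T3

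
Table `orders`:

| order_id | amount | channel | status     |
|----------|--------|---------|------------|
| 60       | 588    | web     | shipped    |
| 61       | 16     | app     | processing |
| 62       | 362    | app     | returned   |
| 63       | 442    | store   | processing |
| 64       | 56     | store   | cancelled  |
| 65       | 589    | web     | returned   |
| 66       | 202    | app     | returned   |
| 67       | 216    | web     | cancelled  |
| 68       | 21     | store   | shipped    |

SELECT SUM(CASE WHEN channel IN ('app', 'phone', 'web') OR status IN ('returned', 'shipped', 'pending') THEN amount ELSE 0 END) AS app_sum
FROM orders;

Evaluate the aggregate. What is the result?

1994

order_id=60: ✓ → 588
order_id=61: ✓ → 16
order_id=62: ✓ → 362
order_id=63: ✗
order_id=64: ✗
order_id=65: ✓ → 589
order_id=66: ✓ → 202
order_id=67: ✓ → 216
order_id=68: ✓ → 21
app_sum = 588 + 16 + 362 + 589 + 202 + 216 + 21 = 1994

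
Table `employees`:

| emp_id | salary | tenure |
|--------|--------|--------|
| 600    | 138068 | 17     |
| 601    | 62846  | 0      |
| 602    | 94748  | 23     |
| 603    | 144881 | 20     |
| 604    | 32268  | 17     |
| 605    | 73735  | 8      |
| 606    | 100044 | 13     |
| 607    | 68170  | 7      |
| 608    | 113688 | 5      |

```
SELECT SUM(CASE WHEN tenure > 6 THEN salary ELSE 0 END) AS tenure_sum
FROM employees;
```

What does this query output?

emp_id=600: ✓ → 138068
emp_id=601: ✗
emp_id=602: ✓ → 94748
emp_id=603: ✓ → 144881
emp_id=604: ✓ → 32268
emp_id=605: ✓ → 73735
emp_id=606: ✓ → 100044
emp_id=607: ✓ → 68170
emp_id=608: ✗
tenure_sum = 138068 + 94748 + 144881 + 32268 + 73735 + 100044 + 68170 = 651914

651914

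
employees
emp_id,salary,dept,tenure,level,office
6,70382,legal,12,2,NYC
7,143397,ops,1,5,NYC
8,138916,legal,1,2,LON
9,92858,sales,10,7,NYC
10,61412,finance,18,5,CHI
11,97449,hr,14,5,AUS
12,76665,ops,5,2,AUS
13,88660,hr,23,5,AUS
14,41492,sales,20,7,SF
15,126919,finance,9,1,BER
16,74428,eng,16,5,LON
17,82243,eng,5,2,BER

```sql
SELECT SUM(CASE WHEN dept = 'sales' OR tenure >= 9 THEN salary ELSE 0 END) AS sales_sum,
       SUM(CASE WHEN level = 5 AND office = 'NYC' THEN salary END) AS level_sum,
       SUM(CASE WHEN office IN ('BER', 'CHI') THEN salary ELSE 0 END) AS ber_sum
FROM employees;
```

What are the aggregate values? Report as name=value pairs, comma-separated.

[sales_sum: dept = 'sales' OR tenure >= 9]
emp_id=6: ✓ → 70382
emp_id=7: ✗
emp_id=8: ✗
emp_id=9: ✓ → 92858
emp_id=10: ✓ → 61412
emp_id=11: ✓ → 97449
emp_id=12: ✗
emp_id=13: ✓ → 88660
emp_id=14: ✓ → 41492
emp_id=15: ✓ → 126919
emp_id=16: ✓ → 74428
emp_id=17: ✗
sales_sum = 70382 + 92858 + 61412 + 97449 + 88660 + 41492 + 126919 + 74428 = 653600
—
[level_sum: level = 5 AND office = 'NYC']
emp_id=6: ✗
emp_id=7: ✓ → 143397
emp_id=8: ✗
emp_id=9: ✗
emp_id=10: ✗
emp_id=11: ✗
emp_id=12: ✗
emp_id=13: ✗
emp_id=14: ✗
emp_id=15: ✗
emp_id=16: ✗
emp_id=17: ✗
level_sum = 143397
—
[ber_sum: office IN ('BER', 'CHI')]
emp_id=6: ✗
emp_id=7: ✗
emp_id=8: ✗
emp_id=9: ✗
emp_id=10: ✓ → 61412
emp_id=11: ✗
emp_id=12: ✗
emp_id=13: ✗
emp_id=14: ✗
emp_id=15: ✓ → 126919
emp_id=16: ✗
emp_id=17: ✓ → 82243
ber_sum = 61412 + 126919 + 82243 = 270574

sales_sum=653600, level_sum=143397, ber_sum=270574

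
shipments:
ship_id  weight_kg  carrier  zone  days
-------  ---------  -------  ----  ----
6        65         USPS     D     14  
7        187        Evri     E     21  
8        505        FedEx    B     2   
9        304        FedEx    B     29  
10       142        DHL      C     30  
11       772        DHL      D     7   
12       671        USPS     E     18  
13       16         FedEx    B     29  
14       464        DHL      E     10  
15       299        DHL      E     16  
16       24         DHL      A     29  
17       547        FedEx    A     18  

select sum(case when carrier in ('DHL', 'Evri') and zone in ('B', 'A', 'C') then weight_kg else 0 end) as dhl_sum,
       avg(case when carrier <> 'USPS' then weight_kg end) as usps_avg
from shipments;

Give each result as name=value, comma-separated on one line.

dhl_sum=166, usps_avg=326

[dhl_sum: carrier in ('DHL', 'Evri') and zone in ('B', 'A', 'C')]
ship_id=6: ✗
ship_id=7: ✗
ship_id=8: ✗
ship_id=9: ✗
ship_id=10: ✓ → 142
ship_id=11: ✗
ship_id=12: ✗
ship_id=13: ✗
ship_id=14: ✗
ship_id=15: ✗
ship_id=16: ✓ → 24
ship_id=17: ✗
dhl_sum = 142 + 24 = 166
—
[usps_avg: carrier <> 'USPS']
ship_id=6: ✗
ship_id=7: ✓ → 187
ship_id=8: ✓ → 505
ship_id=9: ✓ → 304
ship_id=10: ✓ → 142
ship_id=11: ✓ → 772
ship_id=12: ✗
ship_id=13: ✓ → 16
ship_id=14: ✓ → 464
ship_id=15: ✓ → 299
ship_id=16: ✓ → 24
ship_id=17: ✓ → 547
usps_avg = (187 + 505 + 304 + 142 + 772 + 16 + 464 + 299 + 24 + 547) / 10 = 326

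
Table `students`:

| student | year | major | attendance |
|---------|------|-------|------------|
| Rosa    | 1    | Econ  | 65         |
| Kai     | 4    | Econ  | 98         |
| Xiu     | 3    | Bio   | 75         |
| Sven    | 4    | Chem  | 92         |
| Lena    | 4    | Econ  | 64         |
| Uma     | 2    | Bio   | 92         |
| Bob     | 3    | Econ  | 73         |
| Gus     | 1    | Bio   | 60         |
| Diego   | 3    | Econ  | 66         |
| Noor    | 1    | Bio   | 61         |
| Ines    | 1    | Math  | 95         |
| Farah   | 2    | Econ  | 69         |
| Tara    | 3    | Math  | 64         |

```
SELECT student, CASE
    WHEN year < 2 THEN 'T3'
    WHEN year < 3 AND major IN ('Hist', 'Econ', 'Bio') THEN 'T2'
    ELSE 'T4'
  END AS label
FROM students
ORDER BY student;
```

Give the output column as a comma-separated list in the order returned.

student=Bob: ELSE → T4
student=Diego: ELSE → T4
student=Farah: year < 3 AND major IN ('Hist', 'Econ', 'Bio') → T2
student=Gus: year < 2 → T3
student=Ines: year < 2 → T3
student=Kai: ELSE → T4
student=Lena: ELSE → T4
student=Noor: year < 2 → T3
student=Rosa: year < 2 → T3
student=Sven: ELSE → T4
student=Tara: ELSE → T4
student=Uma: year < 3 AND major IN ('Hist', 'Econ', 'Bio') → T2
student=Xiu: ELSE → T4

T4, T4, T2, T3, T3, T4, T4, T3, T3, T4, T4, T2, T4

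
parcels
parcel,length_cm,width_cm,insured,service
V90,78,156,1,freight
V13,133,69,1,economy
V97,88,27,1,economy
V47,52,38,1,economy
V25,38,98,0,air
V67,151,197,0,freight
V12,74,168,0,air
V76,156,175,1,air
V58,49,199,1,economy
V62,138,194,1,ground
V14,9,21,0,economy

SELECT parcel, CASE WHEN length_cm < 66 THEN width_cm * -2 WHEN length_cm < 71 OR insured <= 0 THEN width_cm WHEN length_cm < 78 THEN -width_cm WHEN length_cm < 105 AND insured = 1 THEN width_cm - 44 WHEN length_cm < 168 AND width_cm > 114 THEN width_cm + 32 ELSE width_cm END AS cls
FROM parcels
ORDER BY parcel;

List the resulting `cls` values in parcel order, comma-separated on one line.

parcel=V12: length_cm < 71 OR insured <= 0 → 168
parcel=V13: ELSE → 69
parcel=V14: length_cm < 66 → -42
parcel=V25: length_cm < 66 → -196
parcel=V47: length_cm < 66 → -76
parcel=V58: length_cm < 66 → -398
parcel=V62: length_cm < 168 AND width_cm > 114 → 226
parcel=V67: length_cm < 71 OR insured <= 0 → 197
parcel=V76: length_cm < 168 AND width_cm > 114 → 207
parcel=V90: length_cm < 105 AND insured = 1 → 112
parcel=V97: length_cm < 105 AND insured = 1 → -17

168, 69, -42, -196, -76, -398, 226, 197, 207, 112, -17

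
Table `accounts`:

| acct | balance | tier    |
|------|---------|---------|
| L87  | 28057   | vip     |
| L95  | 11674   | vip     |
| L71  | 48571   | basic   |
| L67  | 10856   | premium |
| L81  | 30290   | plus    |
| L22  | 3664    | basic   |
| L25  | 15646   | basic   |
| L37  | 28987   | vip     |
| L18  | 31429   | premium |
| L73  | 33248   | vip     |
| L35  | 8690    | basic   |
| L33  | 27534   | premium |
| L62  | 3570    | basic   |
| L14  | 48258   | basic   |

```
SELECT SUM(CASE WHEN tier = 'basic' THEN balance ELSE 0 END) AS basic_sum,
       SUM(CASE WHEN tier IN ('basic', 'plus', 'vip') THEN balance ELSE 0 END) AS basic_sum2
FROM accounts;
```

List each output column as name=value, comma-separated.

[basic_sum: tier = 'basic']
acct=L87: ✗
acct=L95: ✗
acct=L71: ✓ → 48571
acct=L67: ✗
acct=L81: ✗
acct=L22: ✓ → 3664
acct=L25: ✓ → 15646
acct=L37: ✗
acct=L18: ✗
acct=L73: ✗
acct=L35: ✓ → 8690
acct=L33: ✗
acct=L62: ✓ → 3570
acct=L14: ✓ → 48258
basic_sum = 48571 + 3664 + 15646 + 8690 + 3570 + 48258 = 128399
—
[basic_sum2: tier IN ('basic', 'plus', 'vip')]
acct=L87: ✓ → 28057
acct=L95: ✓ → 11674
acct=L71: ✓ → 48571
acct=L67: ✗
acct=L81: ✓ → 30290
acct=L22: ✓ → 3664
acct=L25: ✓ → 15646
acct=L37: ✓ → 28987
acct=L18: ✗
acct=L73: ✓ → 33248
acct=L35: ✓ → 8690
acct=L33: ✗
acct=L62: ✓ → 3570
acct=L14: ✓ → 48258
basic_sum2 = 28057 + 11674 + 48571 + 30290 + 3664 + 15646 + 28987 + 33248 + 8690 + 3570 + 48258 = 260655

basic_sum=128399, basic_sum2=260655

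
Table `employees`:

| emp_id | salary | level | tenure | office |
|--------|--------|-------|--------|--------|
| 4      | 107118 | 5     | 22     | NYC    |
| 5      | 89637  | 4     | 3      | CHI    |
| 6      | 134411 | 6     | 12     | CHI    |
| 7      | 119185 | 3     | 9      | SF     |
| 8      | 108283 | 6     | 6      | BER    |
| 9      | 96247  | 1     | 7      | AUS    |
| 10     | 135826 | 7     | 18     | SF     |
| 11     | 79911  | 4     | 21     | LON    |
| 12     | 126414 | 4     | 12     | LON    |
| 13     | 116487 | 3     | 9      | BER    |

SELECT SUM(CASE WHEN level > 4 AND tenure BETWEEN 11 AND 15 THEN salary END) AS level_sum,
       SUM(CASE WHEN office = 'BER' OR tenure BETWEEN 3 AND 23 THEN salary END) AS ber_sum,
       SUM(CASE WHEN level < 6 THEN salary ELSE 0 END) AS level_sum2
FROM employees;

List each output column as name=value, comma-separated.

[level_sum: level > 4 AND tenure BETWEEN 11 AND 15]
emp_id=4: ✗
emp_id=5: ✗
emp_id=6: ✓ → 134411
emp_id=7: ✗
emp_id=8: ✗
emp_id=9: ✗
emp_id=10: ✗
emp_id=11: ✗
emp_id=12: ✗
emp_id=13: ✗
level_sum = 134411
—
[ber_sum: office = 'BER' OR tenure BETWEEN 3 AND 23]
emp_id=4: ✓ → 107118
emp_id=5: ✓ → 89637
emp_id=6: ✓ → 134411
emp_id=7: ✓ → 119185
emp_id=8: ✓ → 108283
emp_id=9: ✓ → 96247
emp_id=10: ✓ → 135826
emp_id=11: ✓ → 79911
emp_id=12: ✓ → 126414
emp_id=13: ✓ → 116487
ber_sum = 107118 + 89637 + 134411 + 119185 + 108283 + 96247 + 135826 + 79911 + 126414 + 116487 = 1113519
—
[level_sum2: level < 6]
emp_id=4: ✓ → 107118
emp_id=5: ✓ → 89637
emp_id=6: ✗
emp_id=7: ✓ → 119185
emp_id=8: ✗
emp_id=9: ✓ → 96247
emp_id=10: ✗
emp_id=11: ✓ → 79911
emp_id=12: ✓ → 126414
emp_id=13: ✓ → 116487
level_sum2 = 107118 + 89637 + 119185 + 96247 + 79911 + 126414 + 116487 = 734999

level_sum=134411, ber_sum=1113519, level_sum2=734999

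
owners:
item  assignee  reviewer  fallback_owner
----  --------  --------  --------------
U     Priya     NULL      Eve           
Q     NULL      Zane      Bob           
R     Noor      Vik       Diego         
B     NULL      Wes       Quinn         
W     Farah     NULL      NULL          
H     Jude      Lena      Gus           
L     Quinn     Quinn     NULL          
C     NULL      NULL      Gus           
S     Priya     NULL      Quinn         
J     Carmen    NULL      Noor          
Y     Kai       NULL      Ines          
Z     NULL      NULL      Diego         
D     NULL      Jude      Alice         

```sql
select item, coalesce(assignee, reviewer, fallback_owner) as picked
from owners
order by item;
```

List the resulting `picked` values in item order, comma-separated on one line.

Wes, Gus, Jude, Jude, Carmen, Quinn, Zane, Noor, Priya, Priya, Farah, Kai, Diego

item=B: assignee=NULL, reviewer=Wes → Wes
item=C: assignee=NULL, reviewer=NULL, fallback_owner=Gus → Gus
item=D: assignee=NULL, reviewer=Jude → Jude
item=H: assignee=Jude → Jude
item=J: assignee=Carmen → Carmen
item=L: assignee=Quinn → Quinn
item=Q: assignee=NULL, reviewer=Zane → Zane
item=R: assignee=Noor → Noor
item=S: assignee=Priya → Priya
item=U: assignee=Priya → Priya
item=W: assignee=Farah → Farah
item=Y: assignee=Kai → Kai
item=Z: assignee=NULL, reviewer=NULL, fallback_owner=Diego → Diego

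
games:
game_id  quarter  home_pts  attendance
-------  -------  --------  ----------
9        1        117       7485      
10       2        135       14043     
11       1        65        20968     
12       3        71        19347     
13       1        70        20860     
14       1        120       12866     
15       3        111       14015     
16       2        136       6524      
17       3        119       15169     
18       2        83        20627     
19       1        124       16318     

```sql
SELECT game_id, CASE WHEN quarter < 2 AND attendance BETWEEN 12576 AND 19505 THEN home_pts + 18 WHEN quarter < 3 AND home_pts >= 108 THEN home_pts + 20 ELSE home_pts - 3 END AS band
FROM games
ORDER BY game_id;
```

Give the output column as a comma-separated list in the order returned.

game_id=9: quarter < 3 AND home_pts >= 108 → 137
game_id=10: quarter < 3 AND home_pts >= 108 → 155
game_id=11: ELSE → 62
game_id=12: ELSE → 68
game_id=13: ELSE → 67
game_id=14: quarter < 2 AND attendance BETWEEN 12576 AND 19505 → 138
game_id=15: ELSE → 108
game_id=16: quarter < 3 AND home_pts >= 108 → 156
game_id=17: ELSE → 116
game_id=18: ELSE → 80
game_id=19: quarter < 2 AND attendance BETWEEN 12576 AND 19505 → 142

137, 155, 62, 68, 67, 138, 108, 156, 116, 80, 142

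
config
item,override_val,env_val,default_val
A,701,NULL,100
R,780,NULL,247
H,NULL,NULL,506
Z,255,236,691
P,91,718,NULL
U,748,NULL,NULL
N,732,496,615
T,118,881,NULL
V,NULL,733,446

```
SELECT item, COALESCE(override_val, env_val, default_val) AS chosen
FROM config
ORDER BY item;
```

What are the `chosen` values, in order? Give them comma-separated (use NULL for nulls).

701, 506, 732, 91, 780, 118, 748, 733, 255

item=A: override_val=701 → 701
item=H: override_val=NULL, env_val=NULL, default_val=506 → 506
item=N: override_val=732 → 732
item=P: override_val=91 → 91
item=R: override_val=780 → 780
item=T: override_val=118 → 118
item=U: override_val=748 → 748
item=V: override_val=NULL, env_val=733 → 733
item=Z: override_val=255 → 255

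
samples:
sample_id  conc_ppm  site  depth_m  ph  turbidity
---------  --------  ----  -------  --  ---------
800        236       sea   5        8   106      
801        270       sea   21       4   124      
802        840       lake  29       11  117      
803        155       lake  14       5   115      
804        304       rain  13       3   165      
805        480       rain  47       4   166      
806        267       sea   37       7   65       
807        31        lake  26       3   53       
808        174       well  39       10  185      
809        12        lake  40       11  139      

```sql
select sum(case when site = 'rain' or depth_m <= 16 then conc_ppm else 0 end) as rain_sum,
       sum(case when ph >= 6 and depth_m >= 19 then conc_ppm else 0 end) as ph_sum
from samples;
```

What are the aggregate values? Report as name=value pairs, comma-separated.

rain_sum=1175, ph_sum=1293

[rain_sum: site = 'rain' or depth_m <= 16]
sample_id=800: ✓ → 236
sample_id=801: ✗
sample_id=802: ✗
sample_id=803: ✓ → 155
sample_id=804: ✓ → 304
sample_id=805: ✓ → 480
sample_id=806: ✗
sample_id=807: ✗
sample_id=808: ✗
sample_id=809: ✗
rain_sum = 236 + 155 + 304 + 480 = 1175
—
[ph_sum: ph >= 6 and depth_m >= 19]
sample_id=800: ✗
sample_id=801: ✗
sample_id=802: ✓ → 840
sample_id=803: ✗
sample_id=804: ✗
sample_id=805: ✗
sample_id=806: ✓ → 267
sample_id=807: ✗
sample_id=808: ✓ → 174
sample_id=809: ✓ → 12
ph_sum = 840 + 267 + 174 + 12 = 1293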